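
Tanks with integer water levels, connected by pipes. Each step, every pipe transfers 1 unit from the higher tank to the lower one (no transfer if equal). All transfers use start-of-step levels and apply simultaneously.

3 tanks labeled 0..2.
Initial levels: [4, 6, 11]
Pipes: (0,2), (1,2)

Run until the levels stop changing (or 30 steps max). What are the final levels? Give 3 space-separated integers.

Answer: 7 7 7

Derivation:
Step 1: flows [2->0,2->1] -> levels [5 7 9]
Step 2: flows [2->0,2->1] -> levels [6 8 7]
Step 3: flows [2->0,1->2] -> levels [7 7 7]
Step 4: flows [0=2,1=2] -> levels [7 7 7]
  -> stable (no change)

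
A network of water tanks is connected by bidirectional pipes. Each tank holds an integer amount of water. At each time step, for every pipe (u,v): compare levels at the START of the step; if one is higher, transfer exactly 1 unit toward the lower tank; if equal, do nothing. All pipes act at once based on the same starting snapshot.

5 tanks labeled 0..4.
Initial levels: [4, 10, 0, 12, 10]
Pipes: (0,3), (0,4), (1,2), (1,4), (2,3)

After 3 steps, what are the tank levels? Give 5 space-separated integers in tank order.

Answer: 8 7 6 7 8

Derivation:
Step 1: flows [3->0,4->0,1->2,1=4,3->2] -> levels [6 9 2 10 9]
Step 2: flows [3->0,4->0,1->2,1=4,3->2] -> levels [8 8 4 8 8]
Step 3: flows [0=3,0=4,1->2,1=4,3->2] -> levels [8 7 6 7 8]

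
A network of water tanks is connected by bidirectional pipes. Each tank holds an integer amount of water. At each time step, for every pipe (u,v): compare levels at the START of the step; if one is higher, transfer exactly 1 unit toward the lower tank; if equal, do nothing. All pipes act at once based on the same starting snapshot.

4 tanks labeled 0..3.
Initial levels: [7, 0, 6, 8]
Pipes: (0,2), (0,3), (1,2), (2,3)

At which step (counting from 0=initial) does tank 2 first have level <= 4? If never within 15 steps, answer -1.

Answer: 6

Derivation:
Step 1: flows [0->2,3->0,2->1,3->2] -> levels [7 1 7 6]
Step 2: flows [0=2,0->3,2->1,2->3] -> levels [6 2 5 8]
Step 3: flows [0->2,3->0,2->1,3->2] -> levels [6 3 6 6]
Step 4: flows [0=2,0=3,2->1,2=3] -> levels [6 4 5 6]
Step 5: flows [0->2,0=3,2->1,3->2] -> levels [5 5 6 5]
Step 6: flows [2->0,0=3,2->1,2->3] -> levels [6 6 3 6]
Tank 2 first reaches <=4 at step 6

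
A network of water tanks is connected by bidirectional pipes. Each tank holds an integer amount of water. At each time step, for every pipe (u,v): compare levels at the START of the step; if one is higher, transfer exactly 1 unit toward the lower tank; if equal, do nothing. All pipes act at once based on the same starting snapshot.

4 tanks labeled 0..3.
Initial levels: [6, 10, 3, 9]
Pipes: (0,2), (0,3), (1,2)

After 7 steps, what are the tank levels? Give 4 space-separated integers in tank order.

Answer: 8 8 6 6

Derivation:
Step 1: flows [0->2,3->0,1->2] -> levels [6 9 5 8]
Step 2: flows [0->2,3->0,1->2] -> levels [6 8 7 7]
Step 3: flows [2->0,3->0,1->2] -> levels [8 7 7 6]
Step 4: flows [0->2,0->3,1=2] -> levels [6 7 8 7]
Step 5: flows [2->0,3->0,2->1] -> levels [8 8 6 6]
Step 6: flows [0->2,0->3,1->2] -> levels [6 7 8 7]
  -> period-2 cycle: step 6 state = step 4 state
  -> state at step 7: (7-4) mod 2 = 1, same as step 5 -> [8 8 6 6]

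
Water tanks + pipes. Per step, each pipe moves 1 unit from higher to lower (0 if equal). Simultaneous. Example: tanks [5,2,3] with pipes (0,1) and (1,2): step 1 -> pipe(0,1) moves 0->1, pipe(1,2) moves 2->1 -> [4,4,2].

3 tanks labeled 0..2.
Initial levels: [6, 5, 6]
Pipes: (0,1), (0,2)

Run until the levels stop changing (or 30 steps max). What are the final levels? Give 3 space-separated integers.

Answer: 7 5 5

Derivation:
Step 1: flows [0->1,0=2] -> levels [5 6 6]
Step 2: flows [1->0,2->0] -> levels [7 5 5]
Step 3: flows [0->1,0->2] -> levels [5 6 6]
  -> period-2 cycle: step 3 state = step 1 state; never stabilizes
  -> state at step 30: (30-1) mod 2 = 1, same as step 2 -> [7 5 5]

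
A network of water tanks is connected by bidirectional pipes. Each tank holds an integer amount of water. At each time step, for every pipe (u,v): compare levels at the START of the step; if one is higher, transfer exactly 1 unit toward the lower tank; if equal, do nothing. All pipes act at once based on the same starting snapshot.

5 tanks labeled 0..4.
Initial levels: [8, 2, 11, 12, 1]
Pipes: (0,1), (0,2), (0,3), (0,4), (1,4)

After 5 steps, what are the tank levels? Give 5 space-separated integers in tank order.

Step 1: flows [0->1,2->0,3->0,0->4,1->4] -> levels [8 2 10 11 3]
Step 2: flows [0->1,2->0,3->0,0->4,4->1] -> levels [8 4 9 10 3]
Step 3: flows [0->1,2->0,3->0,0->4,1->4] -> levels [8 4 8 9 5]
Step 4: flows [0->1,0=2,3->0,0->4,4->1] -> levels [7 6 8 8 5]
Step 5: flows [0->1,2->0,3->0,0->4,1->4] -> levels [7 6 7 7 7]

Answer: 7 6 7 7 7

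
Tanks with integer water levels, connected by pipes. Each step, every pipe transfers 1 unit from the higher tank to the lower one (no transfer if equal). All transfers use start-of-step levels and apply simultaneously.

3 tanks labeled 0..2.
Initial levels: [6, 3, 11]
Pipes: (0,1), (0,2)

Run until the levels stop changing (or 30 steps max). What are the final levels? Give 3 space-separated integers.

Answer: 8 6 6

Derivation:
Step 1: flows [0->1,2->0] -> levels [6 4 10]
Step 2: flows [0->1,2->0] -> levels [6 5 9]
Step 3: flows [0->1,2->0] -> levels [6 6 8]
Step 4: flows [0=1,2->0] -> levels [7 6 7]
Step 5: flows [0->1,0=2] -> levels [6 7 7]
Step 6: flows [1->0,2->0] -> levels [8 6 6]
Step 7: flows [0->1,0->2] -> levels [6 7 7]
  -> period-2 cycle: step 7 state = step 5 state; never stabilizes
  -> state at step 30: (30-5) mod 2 = 1, same as step 6 -> [8 6 6]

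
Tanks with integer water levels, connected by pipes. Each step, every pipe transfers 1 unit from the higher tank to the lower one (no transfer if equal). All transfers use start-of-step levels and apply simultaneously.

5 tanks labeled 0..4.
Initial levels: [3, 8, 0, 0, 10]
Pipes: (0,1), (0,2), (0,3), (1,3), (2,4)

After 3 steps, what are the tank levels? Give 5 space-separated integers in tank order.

Step 1: flows [1->0,0->2,0->3,1->3,4->2] -> levels [2 6 2 2 9]
Step 2: flows [1->0,0=2,0=3,1->3,4->2] -> levels [3 4 3 3 8]
Step 3: flows [1->0,0=2,0=3,1->3,4->2] -> levels [4 2 4 4 7]

Answer: 4 2 4 4 7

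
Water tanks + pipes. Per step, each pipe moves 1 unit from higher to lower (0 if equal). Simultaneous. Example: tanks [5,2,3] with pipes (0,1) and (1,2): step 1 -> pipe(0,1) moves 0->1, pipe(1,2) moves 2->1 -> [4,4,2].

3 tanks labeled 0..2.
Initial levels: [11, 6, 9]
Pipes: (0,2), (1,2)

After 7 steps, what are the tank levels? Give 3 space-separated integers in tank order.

Answer: 9 9 8

Derivation:
Step 1: flows [0->2,2->1] -> levels [10 7 9]
Step 2: flows [0->2,2->1] -> levels [9 8 9]
Step 3: flows [0=2,2->1] -> levels [9 9 8]
Step 4: flows [0->2,1->2] -> levels [8 8 10]
Step 5: flows [2->0,2->1] -> levels [9 9 8]
  -> period-2 cycle: step 5 state = step 3 state
  -> state at step 7: (7-3) mod 2 = 0, same as step 3 -> [9 9 8]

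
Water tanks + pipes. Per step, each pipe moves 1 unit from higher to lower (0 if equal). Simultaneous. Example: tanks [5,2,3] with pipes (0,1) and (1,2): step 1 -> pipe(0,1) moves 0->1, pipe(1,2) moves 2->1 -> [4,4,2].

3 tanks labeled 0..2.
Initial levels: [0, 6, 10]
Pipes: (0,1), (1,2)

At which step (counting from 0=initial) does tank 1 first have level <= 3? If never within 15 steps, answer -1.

Answer: -1

Derivation:
Step 1: flows [1->0,2->1] -> levels [1 6 9]
Step 2: flows [1->0,2->1] -> levels [2 6 8]
Step 3: flows [1->0,2->1] -> levels [3 6 7]
Step 4: flows [1->0,2->1] -> levels [4 6 6]
Step 5: flows [1->0,1=2] -> levels [5 5 6]
Step 6: flows [0=1,2->1] -> levels [5 6 5]
Step 7: flows [1->0,1->2] -> levels [6 4 6]
Step 8: flows [0->1,2->1] -> levels [5 6 5]
  -> period-2 cycle (repeats step 6); tank 1 never drops to <=3
Tank 1 never reaches <=3 within 15 steps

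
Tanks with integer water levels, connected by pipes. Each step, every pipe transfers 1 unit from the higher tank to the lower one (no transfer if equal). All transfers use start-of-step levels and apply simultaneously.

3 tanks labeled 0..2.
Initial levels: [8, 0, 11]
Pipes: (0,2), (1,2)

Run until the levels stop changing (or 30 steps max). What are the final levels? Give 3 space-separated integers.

Answer: 7 7 5

Derivation:
Step 1: flows [2->0,2->1] -> levels [9 1 9]
Step 2: flows [0=2,2->1] -> levels [9 2 8]
Step 3: flows [0->2,2->1] -> levels [8 3 8]
Step 4: flows [0=2,2->1] -> levels [8 4 7]
Step 5: flows [0->2,2->1] -> levels [7 5 7]
Step 6: flows [0=2,2->1] -> levels [7 6 6]
Step 7: flows [0->2,1=2] -> levels [6 6 7]
Step 8: flows [2->0,2->1] -> levels [7 7 5]
Step 9: flows [0->2,1->2] -> levels [6 6 7]
  -> period-2 cycle: step 9 state = step 7 state; never stabilizes
  -> state at step 30: (30-7) mod 2 = 1, same as step 8 -> [7 7 5]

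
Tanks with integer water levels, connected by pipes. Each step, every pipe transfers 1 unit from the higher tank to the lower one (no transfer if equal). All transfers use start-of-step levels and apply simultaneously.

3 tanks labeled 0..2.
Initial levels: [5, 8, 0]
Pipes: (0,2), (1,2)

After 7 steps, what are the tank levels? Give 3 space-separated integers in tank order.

Answer: 5 5 3

Derivation:
Step 1: flows [0->2,1->2] -> levels [4 7 2]
Step 2: flows [0->2,1->2] -> levels [3 6 4]
Step 3: flows [2->0,1->2] -> levels [4 5 4]
Step 4: flows [0=2,1->2] -> levels [4 4 5]
Step 5: flows [2->0,2->1] -> levels [5 5 3]
Step 6: flows [0->2,1->2] -> levels [4 4 5]
  -> period-2 cycle: step 6 state = step 4 state
  -> state at step 7: (7-4) mod 2 = 1, same as step 5 -> [5 5 3]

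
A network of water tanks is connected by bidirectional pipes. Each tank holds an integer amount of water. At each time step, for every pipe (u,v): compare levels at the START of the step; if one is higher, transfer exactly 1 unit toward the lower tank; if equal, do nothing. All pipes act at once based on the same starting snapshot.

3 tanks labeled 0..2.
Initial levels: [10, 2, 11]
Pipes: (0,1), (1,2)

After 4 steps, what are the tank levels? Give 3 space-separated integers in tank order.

Answer: 8 7 8

Derivation:
Step 1: flows [0->1,2->1] -> levels [9 4 10]
Step 2: flows [0->1,2->1] -> levels [8 6 9]
Step 3: flows [0->1,2->1] -> levels [7 8 8]
Step 4: flows [1->0,1=2] -> levels [8 7 8]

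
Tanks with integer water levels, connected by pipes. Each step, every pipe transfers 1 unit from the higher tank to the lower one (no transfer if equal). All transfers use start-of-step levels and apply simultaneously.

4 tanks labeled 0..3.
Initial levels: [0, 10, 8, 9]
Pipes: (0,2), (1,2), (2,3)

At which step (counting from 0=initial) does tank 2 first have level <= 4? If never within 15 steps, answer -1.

Answer: -1

Derivation:
Step 1: flows [2->0,1->2,3->2] -> levels [1 9 9 8]
Step 2: flows [2->0,1=2,2->3] -> levels [2 9 7 9]
Step 3: flows [2->0,1->2,3->2] -> levels [3 8 8 8]
Step 4: flows [2->0,1=2,2=3] -> levels [4 8 7 8]
Step 5: flows [2->0,1->2,3->2] -> levels [5 7 8 7]
Step 6: flows [2->0,2->1,2->3] -> levels [6 8 5 8]
Step 7: flows [0->2,1->2,3->2] -> levels [5 7 8 7]
  -> period-2 cycle (repeats step 5); tank 2 never drops to <=4
Tank 2 never reaches <=4 within 15 steps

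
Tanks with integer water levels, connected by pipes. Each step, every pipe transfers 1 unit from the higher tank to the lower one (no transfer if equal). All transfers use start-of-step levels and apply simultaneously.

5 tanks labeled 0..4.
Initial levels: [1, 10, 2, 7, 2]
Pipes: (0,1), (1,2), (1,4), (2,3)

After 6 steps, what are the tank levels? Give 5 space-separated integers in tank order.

Answer: 5 2 6 4 5

Derivation:
Step 1: flows [1->0,1->2,1->4,3->2] -> levels [2 7 4 6 3]
Step 2: flows [1->0,1->2,1->4,3->2] -> levels [3 4 6 5 4]
Step 3: flows [1->0,2->1,1=4,2->3] -> levels [4 4 4 6 4]
Step 4: flows [0=1,1=2,1=4,3->2] -> levels [4 4 5 5 4]
Step 5: flows [0=1,2->1,1=4,2=3] -> levels [4 5 4 5 4]
Step 6: flows [1->0,1->2,1->4,3->2] -> levels [5 2 6 4 5]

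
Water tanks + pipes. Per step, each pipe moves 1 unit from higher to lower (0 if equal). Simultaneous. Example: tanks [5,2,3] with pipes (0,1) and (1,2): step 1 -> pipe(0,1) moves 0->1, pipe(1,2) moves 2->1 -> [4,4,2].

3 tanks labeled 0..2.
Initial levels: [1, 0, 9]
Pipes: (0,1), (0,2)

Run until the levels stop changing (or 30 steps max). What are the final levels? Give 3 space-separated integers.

Answer: 4 3 3

Derivation:
Step 1: flows [0->1,2->0] -> levels [1 1 8]
Step 2: flows [0=1,2->0] -> levels [2 1 7]
Step 3: flows [0->1,2->0] -> levels [2 2 6]
Step 4: flows [0=1,2->0] -> levels [3 2 5]
Step 5: flows [0->1,2->0] -> levels [3 3 4]
Step 6: flows [0=1,2->0] -> levels [4 3 3]
Step 7: flows [0->1,0->2] -> levels [2 4 4]
Step 8: flows [1->0,2->0] -> levels [4 3 3]
  -> period-2 cycle: step 8 state = step 6 state; never stabilizes
  -> state at step 30: (30-6) mod 2 = 0, same as step 6 -> [4 3 3]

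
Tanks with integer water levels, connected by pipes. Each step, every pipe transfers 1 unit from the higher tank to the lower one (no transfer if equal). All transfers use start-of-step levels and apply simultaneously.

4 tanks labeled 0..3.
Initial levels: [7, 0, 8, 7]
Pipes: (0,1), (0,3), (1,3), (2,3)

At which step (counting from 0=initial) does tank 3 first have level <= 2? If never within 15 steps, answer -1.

Answer: -1

Derivation:
Step 1: flows [0->1,0=3,3->1,2->3] -> levels [6 2 7 7]
Step 2: flows [0->1,3->0,3->1,2=3] -> levels [6 4 7 5]
Step 3: flows [0->1,0->3,3->1,2->3] -> levels [4 6 6 6]
Step 4: flows [1->0,3->0,1=3,2=3] -> levels [6 5 6 5]
Step 5: flows [0->1,0->3,1=3,2->3] -> levels [4 6 5 7]
Step 6: flows [1->0,3->0,3->1,3->2] -> levels [6 6 6 4]
Step 7: flows [0=1,0->3,1->3,2->3] -> levels [5 5 5 7]
Step 8: flows [0=1,3->0,3->1,3->2] -> levels [6 6 6 4]
  -> period-2 cycle (repeats step 6); tank 3 never drops to <=2
Tank 3 never reaches <=2 within 15 steps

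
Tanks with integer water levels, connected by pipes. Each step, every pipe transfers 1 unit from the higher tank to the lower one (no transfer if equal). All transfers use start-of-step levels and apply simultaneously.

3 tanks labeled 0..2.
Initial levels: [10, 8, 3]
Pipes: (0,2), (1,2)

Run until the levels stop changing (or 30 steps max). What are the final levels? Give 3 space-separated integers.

Answer: 7 7 7

Derivation:
Step 1: flows [0->2,1->2] -> levels [9 7 5]
Step 2: flows [0->2,1->2] -> levels [8 6 7]
Step 3: flows [0->2,2->1] -> levels [7 7 7]
Step 4: flows [0=2,1=2] -> levels [7 7 7]
  -> stable (no change)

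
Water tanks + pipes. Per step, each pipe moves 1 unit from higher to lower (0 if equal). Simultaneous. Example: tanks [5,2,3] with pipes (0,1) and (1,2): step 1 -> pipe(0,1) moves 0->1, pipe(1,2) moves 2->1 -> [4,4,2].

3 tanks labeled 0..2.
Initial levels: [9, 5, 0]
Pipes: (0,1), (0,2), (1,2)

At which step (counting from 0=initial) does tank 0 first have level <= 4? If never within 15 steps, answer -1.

Answer: 3

Derivation:
Step 1: flows [0->1,0->2,1->2] -> levels [7 5 2]
Step 2: flows [0->1,0->2,1->2] -> levels [5 5 4]
Step 3: flows [0=1,0->2,1->2] -> levels [4 4 6]
Tank 0 first reaches <=4 at step 3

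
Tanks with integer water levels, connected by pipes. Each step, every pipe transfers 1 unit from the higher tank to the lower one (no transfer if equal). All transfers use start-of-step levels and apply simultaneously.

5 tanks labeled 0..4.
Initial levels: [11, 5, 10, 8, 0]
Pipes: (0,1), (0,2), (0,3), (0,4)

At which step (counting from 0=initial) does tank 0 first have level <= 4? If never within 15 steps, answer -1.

Step 1: flows [0->1,0->2,0->3,0->4] -> levels [7 6 11 9 1]
Step 2: flows [0->1,2->0,3->0,0->4] -> levels [7 7 10 8 2]
Step 3: flows [0=1,2->0,3->0,0->4] -> levels [8 7 9 7 3]
Step 4: flows [0->1,2->0,0->3,0->4] -> levels [6 8 8 8 4]
Step 5: flows [1->0,2->0,3->0,0->4] -> levels [8 7 7 7 5]
Step 6: flows [0->1,0->2,0->3,0->4] -> levels [4 8 8 8 6]
Tank 0 first reaches <=4 at step 6

Answer: 6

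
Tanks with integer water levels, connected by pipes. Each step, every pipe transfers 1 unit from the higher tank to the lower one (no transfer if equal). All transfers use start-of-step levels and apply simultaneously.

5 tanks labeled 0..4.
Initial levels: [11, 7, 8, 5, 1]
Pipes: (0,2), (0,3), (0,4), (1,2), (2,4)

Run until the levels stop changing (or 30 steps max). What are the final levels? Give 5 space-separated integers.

Step 1: flows [0->2,0->3,0->4,2->1,2->4] -> levels [8 8 7 6 3]
Step 2: flows [0->2,0->3,0->4,1->2,2->4] -> levels [5 7 8 7 5]
Step 3: flows [2->0,3->0,0=4,2->1,2->4] -> levels [7 8 5 6 6]
Step 4: flows [0->2,0->3,0->4,1->2,4->2] -> levels [4 7 8 7 6]
Step 5: flows [2->0,3->0,4->0,2->1,2->4] -> levels [7 8 5 6 6]
  -> period-2 cycle: step 5 state = step 3 state; never stabilizes
  -> state at step 30: (30-3) mod 2 = 1, same as step 4 -> [4 7 8 7 6]

Answer: 4 7 8 7 6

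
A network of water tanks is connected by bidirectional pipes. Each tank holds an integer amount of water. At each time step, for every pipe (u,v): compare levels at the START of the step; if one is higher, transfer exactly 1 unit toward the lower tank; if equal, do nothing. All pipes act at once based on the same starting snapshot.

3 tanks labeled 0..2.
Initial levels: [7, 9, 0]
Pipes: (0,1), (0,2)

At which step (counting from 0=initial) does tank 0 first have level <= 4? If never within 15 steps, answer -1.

Answer: 7

Derivation:
Step 1: flows [1->0,0->2] -> levels [7 8 1]
Step 2: flows [1->0,0->2] -> levels [7 7 2]
Step 3: flows [0=1,0->2] -> levels [6 7 3]
Step 4: flows [1->0,0->2] -> levels [6 6 4]
Step 5: flows [0=1,0->2] -> levels [5 6 5]
Step 6: flows [1->0,0=2] -> levels [6 5 5]
Step 7: flows [0->1,0->2] -> levels [4 6 6]
Tank 0 first reaches <=4 at step 7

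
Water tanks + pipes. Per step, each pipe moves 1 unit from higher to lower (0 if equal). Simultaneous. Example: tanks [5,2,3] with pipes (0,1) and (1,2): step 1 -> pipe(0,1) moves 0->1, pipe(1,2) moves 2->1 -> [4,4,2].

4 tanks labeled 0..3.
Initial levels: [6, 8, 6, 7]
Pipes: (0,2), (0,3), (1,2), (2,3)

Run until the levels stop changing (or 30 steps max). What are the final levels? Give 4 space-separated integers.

Answer: 7 8 5 7

Derivation:
Step 1: flows [0=2,3->0,1->2,3->2] -> levels [7 7 8 5]
Step 2: flows [2->0,0->3,2->1,2->3] -> levels [7 8 5 7]
Step 3: flows [0->2,0=3,1->2,3->2] -> levels [6 7 8 6]
Step 4: flows [2->0,0=3,2->1,2->3] -> levels [7 8 5 7]
  -> period-2 cycle: step 4 state = step 2 state; never stabilizes
  -> state at step 30: (30-2) mod 2 = 0, same as step 2 -> [7 8 5 7]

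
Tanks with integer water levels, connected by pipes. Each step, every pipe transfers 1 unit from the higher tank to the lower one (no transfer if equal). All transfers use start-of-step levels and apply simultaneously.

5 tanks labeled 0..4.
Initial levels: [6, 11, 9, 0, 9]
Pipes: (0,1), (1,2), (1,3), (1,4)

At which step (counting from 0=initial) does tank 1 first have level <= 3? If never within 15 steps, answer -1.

Step 1: flows [1->0,1->2,1->3,1->4] -> levels [7 7 10 1 10]
Step 2: flows [0=1,2->1,1->3,4->1] -> levels [7 8 9 2 9]
Step 3: flows [1->0,2->1,1->3,4->1] -> levels [8 8 8 3 8]
Step 4: flows [0=1,1=2,1->3,1=4] -> levels [8 7 8 4 8]
Step 5: flows [0->1,2->1,1->3,4->1] -> levels [7 9 7 5 7]
Step 6: flows [1->0,1->2,1->3,1->4] -> levels [8 5 8 6 8]
Step 7: flows [0->1,2->1,3->1,4->1] -> levels [7 9 7 5 7]
  -> period-2 cycle (repeats step 5); tank 1 never drops to <=3
Tank 1 never reaches <=3 within 15 steps

Answer: -1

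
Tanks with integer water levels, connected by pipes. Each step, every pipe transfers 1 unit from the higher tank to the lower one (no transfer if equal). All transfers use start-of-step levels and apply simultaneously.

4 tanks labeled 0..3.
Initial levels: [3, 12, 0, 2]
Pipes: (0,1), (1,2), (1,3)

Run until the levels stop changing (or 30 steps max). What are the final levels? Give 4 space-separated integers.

Step 1: flows [1->0,1->2,1->3] -> levels [4 9 1 3]
Step 2: flows [1->0,1->2,1->3] -> levels [5 6 2 4]
Step 3: flows [1->0,1->2,1->3] -> levels [6 3 3 5]
Step 4: flows [0->1,1=2,3->1] -> levels [5 5 3 4]
Step 5: flows [0=1,1->2,1->3] -> levels [5 3 4 5]
Step 6: flows [0->1,2->1,3->1] -> levels [4 6 3 4]
Step 7: flows [1->0,1->2,1->3] -> levels [5 3 4 5]
  -> period-2 cycle: step 7 state = step 5 state; never stabilizes
  -> state at step 30: (30-5) mod 2 = 1, same as step 6 -> [4 6 3 4]

Answer: 4 6 3 4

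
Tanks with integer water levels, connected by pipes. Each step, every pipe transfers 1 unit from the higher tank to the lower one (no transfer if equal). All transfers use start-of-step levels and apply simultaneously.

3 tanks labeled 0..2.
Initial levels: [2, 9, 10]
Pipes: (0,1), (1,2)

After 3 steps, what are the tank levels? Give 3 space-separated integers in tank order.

Answer: 5 8 8

Derivation:
Step 1: flows [1->0,2->1] -> levels [3 9 9]
Step 2: flows [1->0,1=2] -> levels [4 8 9]
Step 3: flows [1->0,2->1] -> levels [5 8 8]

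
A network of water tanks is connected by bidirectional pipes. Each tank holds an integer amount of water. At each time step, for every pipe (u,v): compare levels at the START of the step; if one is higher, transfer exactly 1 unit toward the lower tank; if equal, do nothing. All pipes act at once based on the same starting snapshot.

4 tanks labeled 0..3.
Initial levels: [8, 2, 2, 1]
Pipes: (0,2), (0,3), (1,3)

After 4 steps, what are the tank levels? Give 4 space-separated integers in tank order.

Answer: 4 3 3 3

Derivation:
Step 1: flows [0->2,0->3,1->3] -> levels [6 1 3 3]
Step 2: flows [0->2,0->3,3->1] -> levels [4 2 4 3]
Step 3: flows [0=2,0->3,3->1] -> levels [3 3 4 3]
Step 4: flows [2->0,0=3,1=3] -> levels [4 3 3 3]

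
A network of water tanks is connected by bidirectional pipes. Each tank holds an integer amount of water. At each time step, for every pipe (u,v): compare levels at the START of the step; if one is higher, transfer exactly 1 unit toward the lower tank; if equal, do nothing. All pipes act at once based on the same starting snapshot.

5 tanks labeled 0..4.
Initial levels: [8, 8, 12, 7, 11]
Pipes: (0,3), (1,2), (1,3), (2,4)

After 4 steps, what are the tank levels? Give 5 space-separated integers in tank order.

Answer: 8 10 9 8 11

Derivation:
Step 1: flows [0->3,2->1,1->3,2->4] -> levels [7 8 10 9 12]
Step 2: flows [3->0,2->1,3->1,4->2] -> levels [8 10 10 7 11]
Step 3: flows [0->3,1=2,1->3,4->2] -> levels [7 9 11 9 10]
Step 4: flows [3->0,2->1,1=3,2->4] -> levels [8 10 9 8 11]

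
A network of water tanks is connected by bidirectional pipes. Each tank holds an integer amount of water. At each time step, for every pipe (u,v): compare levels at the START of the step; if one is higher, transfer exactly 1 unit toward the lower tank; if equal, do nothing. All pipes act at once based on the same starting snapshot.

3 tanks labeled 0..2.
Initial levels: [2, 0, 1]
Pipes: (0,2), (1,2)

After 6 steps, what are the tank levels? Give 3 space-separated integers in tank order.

Answer: 1 1 1

Derivation:
Step 1: flows [0->2,2->1] -> levels [1 1 1]
Step 2: flows [0=2,1=2] -> levels [1 1 1]
  -> stable; steps 3..6 unchanged -> [1 1 1]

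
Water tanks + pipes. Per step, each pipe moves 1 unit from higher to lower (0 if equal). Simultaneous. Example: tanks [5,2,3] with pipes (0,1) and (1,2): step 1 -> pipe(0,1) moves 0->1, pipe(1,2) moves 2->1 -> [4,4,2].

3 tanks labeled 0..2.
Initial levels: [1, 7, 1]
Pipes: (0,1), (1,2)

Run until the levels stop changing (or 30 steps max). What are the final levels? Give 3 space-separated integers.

Answer: 3 3 3

Derivation:
Step 1: flows [1->0,1->2] -> levels [2 5 2]
Step 2: flows [1->0,1->2] -> levels [3 3 3]
Step 3: flows [0=1,1=2] -> levels [3 3 3]
  -> stable (no change)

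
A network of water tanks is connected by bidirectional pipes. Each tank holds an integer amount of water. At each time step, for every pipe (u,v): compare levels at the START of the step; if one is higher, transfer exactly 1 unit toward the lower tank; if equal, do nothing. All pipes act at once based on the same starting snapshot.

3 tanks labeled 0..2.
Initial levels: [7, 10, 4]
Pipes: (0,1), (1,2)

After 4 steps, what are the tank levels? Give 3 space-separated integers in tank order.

Answer: 7 7 7

Derivation:
Step 1: flows [1->0,1->2] -> levels [8 8 5]
Step 2: flows [0=1,1->2] -> levels [8 7 6]
Step 3: flows [0->1,1->2] -> levels [7 7 7]
Step 4: flows [0=1,1=2] -> levels [7 7 7]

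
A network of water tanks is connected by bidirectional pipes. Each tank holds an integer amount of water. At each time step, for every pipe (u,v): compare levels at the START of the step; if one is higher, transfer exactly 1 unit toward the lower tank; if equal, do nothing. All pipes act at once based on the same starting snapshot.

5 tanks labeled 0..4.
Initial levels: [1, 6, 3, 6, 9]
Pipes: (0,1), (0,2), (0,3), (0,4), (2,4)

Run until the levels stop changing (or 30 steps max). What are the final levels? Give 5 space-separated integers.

Answer: 5 5 5 5 5

Derivation:
Step 1: flows [1->0,2->0,3->0,4->0,4->2] -> levels [5 5 3 5 7]
Step 2: flows [0=1,0->2,0=3,4->0,4->2] -> levels [5 5 5 5 5]
Step 3: flows [0=1,0=2,0=3,0=4,2=4] -> levels [5 5 5 5 5]
  -> stable (no change)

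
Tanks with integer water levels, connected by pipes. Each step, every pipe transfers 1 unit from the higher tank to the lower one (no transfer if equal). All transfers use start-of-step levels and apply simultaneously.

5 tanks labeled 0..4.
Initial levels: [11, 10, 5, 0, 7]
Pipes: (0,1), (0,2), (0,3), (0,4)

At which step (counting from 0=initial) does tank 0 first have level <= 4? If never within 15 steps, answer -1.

Answer: -1

Derivation:
Step 1: flows [0->1,0->2,0->3,0->4] -> levels [7 11 6 1 8]
Step 2: flows [1->0,0->2,0->3,4->0] -> levels [7 10 7 2 7]
Step 3: flows [1->0,0=2,0->3,0=4] -> levels [7 9 7 3 7]
Step 4: flows [1->0,0=2,0->3,0=4] -> levels [7 8 7 4 7]
Step 5: flows [1->0,0=2,0->3,0=4] -> levels [7 7 7 5 7]
Step 6: flows [0=1,0=2,0->3,0=4] -> levels [6 7 7 6 7]
Step 7: flows [1->0,2->0,0=3,4->0] -> levels [9 6 6 6 6]
Step 8: flows [0->1,0->2,0->3,0->4] -> levels [5 7 7 7 7]
Step 9: flows [1->0,2->0,3->0,4->0] -> levels [9 6 6 6 6]
  -> period-2 cycle (repeats step 7); tank 0 never drops to <=4
Tank 0 never reaches <=4 within 15 steps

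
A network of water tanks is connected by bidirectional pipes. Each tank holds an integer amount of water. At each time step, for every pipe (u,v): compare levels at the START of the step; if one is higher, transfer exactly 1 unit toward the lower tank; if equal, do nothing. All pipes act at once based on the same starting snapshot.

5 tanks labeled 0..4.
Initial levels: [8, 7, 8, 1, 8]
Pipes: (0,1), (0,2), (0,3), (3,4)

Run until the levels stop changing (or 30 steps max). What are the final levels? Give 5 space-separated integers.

Answer: 9 6 6 5 6

Derivation:
Step 1: flows [0->1,0=2,0->3,4->3] -> levels [6 8 8 3 7]
Step 2: flows [1->0,2->0,0->3,4->3] -> levels [7 7 7 5 6]
Step 3: flows [0=1,0=2,0->3,4->3] -> levels [6 7 7 7 5]
Step 4: flows [1->0,2->0,3->0,3->4] -> levels [9 6 6 5 6]
Step 5: flows [0->1,0->2,0->3,4->3] -> levels [6 7 7 7 5]
  -> period-2 cycle: step 5 state = step 3 state; never stabilizes
  -> state at step 30: (30-3) mod 2 = 1, same as step 4 -> [9 6 6 5 6]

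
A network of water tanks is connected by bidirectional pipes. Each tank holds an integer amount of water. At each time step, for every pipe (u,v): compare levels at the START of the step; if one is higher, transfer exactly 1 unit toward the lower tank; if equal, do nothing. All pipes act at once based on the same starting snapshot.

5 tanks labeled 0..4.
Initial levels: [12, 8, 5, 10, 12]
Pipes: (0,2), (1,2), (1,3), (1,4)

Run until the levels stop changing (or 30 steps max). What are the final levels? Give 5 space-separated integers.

Answer: 9 8 10 10 10

Derivation:
Step 1: flows [0->2,1->2,3->1,4->1] -> levels [11 9 7 9 11]
Step 2: flows [0->2,1->2,1=3,4->1] -> levels [10 9 9 9 10]
Step 3: flows [0->2,1=2,1=3,4->1] -> levels [9 10 10 9 9]
Step 4: flows [2->0,1=2,1->3,1->4] -> levels [10 8 9 10 10]
Step 5: flows [0->2,2->1,3->1,4->1] -> levels [9 11 9 9 9]
Step 6: flows [0=2,1->2,1->3,1->4] -> levels [9 8 10 10 10]
Step 7: flows [2->0,2->1,3->1,4->1] -> levels [10 11 8 9 9]
Step 8: flows [0->2,1->2,1->3,1->4] -> levels [9 8 10 10 10]
  -> period-2 cycle: step 8 state = step 6 state; never stabilizes
  -> state at step 30: (30-6) mod 2 = 0, same as step 6 -> [9 8 10 10 10]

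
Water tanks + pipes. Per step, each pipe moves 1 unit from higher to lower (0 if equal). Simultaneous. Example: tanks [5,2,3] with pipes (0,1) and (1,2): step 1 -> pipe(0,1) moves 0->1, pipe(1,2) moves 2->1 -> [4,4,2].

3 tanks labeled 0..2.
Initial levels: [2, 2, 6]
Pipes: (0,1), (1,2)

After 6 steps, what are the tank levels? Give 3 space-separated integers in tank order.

Step 1: flows [0=1,2->1] -> levels [2 3 5]
Step 2: flows [1->0,2->1] -> levels [3 3 4]
Step 3: flows [0=1,2->1] -> levels [3 4 3]
Step 4: flows [1->0,1->2] -> levels [4 2 4]
Step 5: flows [0->1,2->1] -> levels [3 4 3]
  -> period-2 cycle: step 5 state = step 3 state
  -> state at step 6: (6-3) mod 2 = 1, same as step 4 -> [4 2 4]

Answer: 4 2 4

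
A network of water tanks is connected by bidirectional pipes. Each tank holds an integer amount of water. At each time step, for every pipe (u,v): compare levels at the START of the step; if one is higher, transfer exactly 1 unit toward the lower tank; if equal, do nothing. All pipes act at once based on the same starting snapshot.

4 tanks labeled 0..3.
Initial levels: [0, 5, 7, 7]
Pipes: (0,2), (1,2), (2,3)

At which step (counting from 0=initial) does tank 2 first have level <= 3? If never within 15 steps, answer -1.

Step 1: flows [2->0,2->1,2=3] -> levels [1 6 5 7]
Step 2: flows [2->0,1->2,3->2] -> levels [2 5 6 6]
Step 3: flows [2->0,2->1,2=3] -> levels [3 6 4 6]
Step 4: flows [2->0,1->2,3->2] -> levels [4 5 5 5]
Step 5: flows [2->0,1=2,2=3] -> levels [5 5 4 5]
Step 6: flows [0->2,1->2,3->2] -> levels [4 4 7 4]
Step 7: flows [2->0,2->1,2->3] -> levels [5 5 4 5]
  -> period-2 cycle (repeats step 5); tank 2 never drops to <=3
Tank 2 never reaches <=3 within 15 steps

Answer: -1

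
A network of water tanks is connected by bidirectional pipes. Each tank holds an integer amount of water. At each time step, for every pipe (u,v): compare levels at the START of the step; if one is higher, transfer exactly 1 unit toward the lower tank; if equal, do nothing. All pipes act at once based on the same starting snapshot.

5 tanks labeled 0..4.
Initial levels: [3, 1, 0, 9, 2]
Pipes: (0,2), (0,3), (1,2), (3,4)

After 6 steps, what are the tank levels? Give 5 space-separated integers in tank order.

Answer: 2 2 3 5 3

Derivation:
Step 1: flows [0->2,3->0,1->2,3->4] -> levels [3 0 2 7 3]
Step 2: flows [0->2,3->0,2->1,3->4] -> levels [3 1 2 5 4]
Step 3: flows [0->2,3->0,2->1,3->4] -> levels [3 2 2 3 5]
Step 4: flows [0->2,0=3,1=2,4->3] -> levels [2 2 3 4 4]
Step 5: flows [2->0,3->0,2->1,3=4] -> levels [4 3 1 3 4]
Step 6: flows [0->2,0->3,1->2,4->3] -> levels [2 2 3 5 3]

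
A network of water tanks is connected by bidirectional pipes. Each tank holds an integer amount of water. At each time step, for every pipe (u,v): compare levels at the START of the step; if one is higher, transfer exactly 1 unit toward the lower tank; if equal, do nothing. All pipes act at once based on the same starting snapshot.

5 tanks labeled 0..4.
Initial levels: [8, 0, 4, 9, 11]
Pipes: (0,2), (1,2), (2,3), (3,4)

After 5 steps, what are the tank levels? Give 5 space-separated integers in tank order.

Step 1: flows [0->2,2->1,3->2,4->3] -> levels [7 1 5 9 10]
Step 2: flows [0->2,2->1,3->2,4->3] -> levels [6 2 6 9 9]
Step 3: flows [0=2,2->1,3->2,3=4] -> levels [6 3 6 8 9]
Step 4: flows [0=2,2->1,3->2,4->3] -> levels [6 4 6 8 8]
Step 5: flows [0=2,2->1,3->2,3=4] -> levels [6 5 6 7 8]

Answer: 6 5 6 7 8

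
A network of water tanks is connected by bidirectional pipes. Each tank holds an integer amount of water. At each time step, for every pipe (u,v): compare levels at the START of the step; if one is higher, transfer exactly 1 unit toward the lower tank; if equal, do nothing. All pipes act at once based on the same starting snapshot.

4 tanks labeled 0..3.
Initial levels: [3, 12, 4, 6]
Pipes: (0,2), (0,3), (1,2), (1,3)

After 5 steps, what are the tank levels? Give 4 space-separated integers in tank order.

Step 1: flows [2->0,3->0,1->2,1->3] -> levels [5 10 4 6]
Step 2: flows [0->2,3->0,1->2,1->3] -> levels [5 8 6 6]
Step 3: flows [2->0,3->0,1->2,1->3] -> levels [7 6 6 6]
Step 4: flows [0->2,0->3,1=2,1=3] -> levels [5 6 7 7]
Step 5: flows [2->0,3->0,2->1,3->1] -> levels [7 8 5 5]

Answer: 7 8 5 5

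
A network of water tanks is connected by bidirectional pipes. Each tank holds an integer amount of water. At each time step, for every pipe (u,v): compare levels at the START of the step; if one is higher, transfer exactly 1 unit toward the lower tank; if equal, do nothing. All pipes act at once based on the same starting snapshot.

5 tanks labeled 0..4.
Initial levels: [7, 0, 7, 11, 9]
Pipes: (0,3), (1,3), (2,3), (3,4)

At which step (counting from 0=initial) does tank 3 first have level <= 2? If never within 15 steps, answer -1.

Answer: -1

Derivation:
Step 1: flows [3->0,3->1,3->2,3->4] -> levels [8 1 8 7 10]
Step 2: flows [0->3,3->1,2->3,4->3] -> levels [7 2 7 9 9]
Step 3: flows [3->0,3->1,3->2,3=4] -> levels [8 3 8 6 9]
Step 4: flows [0->3,3->1,2->3,4->3] -> levels [7 4 7 8 8]
Step 5: flows [3->0,3->1,3->2,3=4] -> levels [8 5 8 5 8]
Step 6: flows [0->3,1=3,2->3,4->3] -> levels [7 5 7 8 7]
Step 7: flows [3->0,3->1,3->2,3->4] -> levels [8 6 8 4 8]
Step 8: flows [0->3,1->3,2->3,4->3] -> levels [7 5 7 8 7]
  -> period-2 cycle (repeats step 6); tank 3 never drops to <=2
Tank 3 never reaches <=2 within 15 steps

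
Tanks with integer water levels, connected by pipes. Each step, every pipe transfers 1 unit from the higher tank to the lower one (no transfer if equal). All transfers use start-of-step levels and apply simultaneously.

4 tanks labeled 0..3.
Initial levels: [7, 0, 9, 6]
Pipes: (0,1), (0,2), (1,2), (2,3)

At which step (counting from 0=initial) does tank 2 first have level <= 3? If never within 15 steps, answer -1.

Answer: -1

Derivation:
Step 1: flows [0->1,2->0,2->1,2->3] -> levels [7 2 6 7]
Step 2: flows [0->1,0->2,2->1,3->2] -> levels [5 4 7 6]
Step 3: flows [0->1,2->0,2->1,2->3] -> levels [5 6 4 7]
Step 4: flows [1->0,0->2,1->2,3->2] -> levels [5 4 7 6]
  -> period-2 cycle (repeats step 2); tank 2 never drops to <=3
Tank 2 never reaches <=3 within 15 steps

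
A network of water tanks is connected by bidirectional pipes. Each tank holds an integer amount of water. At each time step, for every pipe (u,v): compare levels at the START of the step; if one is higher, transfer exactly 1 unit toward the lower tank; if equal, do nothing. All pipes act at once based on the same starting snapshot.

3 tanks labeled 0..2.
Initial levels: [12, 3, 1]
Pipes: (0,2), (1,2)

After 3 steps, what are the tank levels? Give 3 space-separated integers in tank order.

Step 1: flows [0->2,1->2] -> levels [11 2 3]
Step 2: flows [0->2,2->1] -> levels [10 3 3]
Step 3: flows [0->2,1=2] -> levels [9 3 4]

Answer: 9 3 4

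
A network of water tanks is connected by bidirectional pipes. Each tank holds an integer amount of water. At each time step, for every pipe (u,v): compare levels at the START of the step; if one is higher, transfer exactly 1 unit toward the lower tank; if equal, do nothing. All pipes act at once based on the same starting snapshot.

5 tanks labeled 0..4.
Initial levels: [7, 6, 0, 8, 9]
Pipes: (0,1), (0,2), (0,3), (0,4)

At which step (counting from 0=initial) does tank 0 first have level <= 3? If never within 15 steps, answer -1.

Answer: -1

Derivation:
Step 1: flows [0->1,0->2,3->0,4->0] -> levels [7 7 1 7 8]
Step 2: flows [0=1,0->2,0=3,4->0] -> levels [7 7 2 7 7]
Step 3: flows [0=1,0->2,0=3,0=4] -> levels [6 7 3 7 7]
Step 4: flows [1->0,0->2,3->0,4->0] -> levels [8 6 4 6 6]
Step 5: flows [0->1,0->2,0->3,0->4] -> levels [4 7 5 7 7]
Step 6: flows [1->0,2->0,3->0,4->0] -> levels [8 6 4 6 6]
  -> period-2 cycle (repeats step 4); tank 0 never drops to <=3
Tank 0 never reaches <=3 within 15 steps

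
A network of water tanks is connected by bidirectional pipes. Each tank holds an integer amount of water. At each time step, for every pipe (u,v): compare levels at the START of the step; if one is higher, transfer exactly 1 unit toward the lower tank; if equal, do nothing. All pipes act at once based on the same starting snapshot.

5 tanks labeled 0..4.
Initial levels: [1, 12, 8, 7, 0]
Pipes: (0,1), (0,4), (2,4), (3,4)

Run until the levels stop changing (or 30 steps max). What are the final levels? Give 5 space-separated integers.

Answer: 8 6 5 5 4

Derivation:
Step 1: flows [1->0,0->4,2->4,3->4] -> levels [1 11 7 6 3]
Step 2: flows [1->0,4->0,2->4,3->4] -> levels [3 10 6 5 4]
Step 3: flows [1->0,4->0,2->4,3->4] -> levels [5 9 5 4 5]
Step 4: flows [1->0,0=4,2=4,4->3] -> levels [6 8 5 5 4]
Step 5: flows [1->0,0->4,2->4,3->4] -> levels [6 7 4 4 7]
Step 6: flows [1->0,4->0,4->2,4->3] -> levels [8 6 5 5 4]
Step 7: flows [0->1,0->4,2->4,3->4] -> levels [6 7 4 4 7]
  -> period-2 cycle: step 7 state = step 5 state; never stabilizes
  -> state at step 30: (30-5) mod 2 = 1, same as step 6 -> [8 6 5 5 4]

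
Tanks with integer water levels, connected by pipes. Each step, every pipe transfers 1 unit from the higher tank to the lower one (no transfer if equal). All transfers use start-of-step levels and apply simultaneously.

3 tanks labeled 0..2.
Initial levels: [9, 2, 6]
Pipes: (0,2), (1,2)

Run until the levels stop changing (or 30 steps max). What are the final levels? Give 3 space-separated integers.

Step 1: flows [0->2,2->1] -> levels [8 3 6]
Step 2: flows [0->2,2->1] -> levels [7 4 6]
Step 3: flows [0->2,2->1] -> levels [6 5 6]
Step 4: flows [0=2,2->1] -> levels [6 6 5]
Step 5: flows [0->2,1->2] -> levels [5 5 7]
Step 6: flows [2->0,2->1] -> levels [6 6 5]
  -> period-2 cycle: step 6 state = step 4 state; never stabilizes
  -> state at step 30: (30-4) mod 2 = 0, same as step 4 -> [6 6 5]

Answer: 6 6 5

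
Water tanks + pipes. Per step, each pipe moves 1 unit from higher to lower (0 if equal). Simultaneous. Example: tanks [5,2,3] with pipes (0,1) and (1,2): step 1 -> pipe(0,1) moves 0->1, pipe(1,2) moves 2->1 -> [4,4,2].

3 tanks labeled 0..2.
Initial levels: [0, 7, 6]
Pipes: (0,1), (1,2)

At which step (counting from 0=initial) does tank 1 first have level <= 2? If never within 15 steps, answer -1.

Step 1: flows [1->0,1->2] -> levels [1 5 7]
Step 2: flows [1->0,2->1] -> levels [2 5 6]
Step 3: flows [1->0,2->1] -> levels [3 5 5]
Step 4: flows [1->0,1=2] -> levels [4 4 5]
Step 5: flows [0=1,2->1] -> levels [4 5 4]
Step 6: flows [1->0,1->2] -> levels [5 3 5]
Step 7: flows [0->1,2->1] -> levels [4 5 4]
  -> period-2 cycle (repeats step 5); tank 1 never drops to <=2
Tank 1 never reaches <=2 within 15 steps

Answer: -1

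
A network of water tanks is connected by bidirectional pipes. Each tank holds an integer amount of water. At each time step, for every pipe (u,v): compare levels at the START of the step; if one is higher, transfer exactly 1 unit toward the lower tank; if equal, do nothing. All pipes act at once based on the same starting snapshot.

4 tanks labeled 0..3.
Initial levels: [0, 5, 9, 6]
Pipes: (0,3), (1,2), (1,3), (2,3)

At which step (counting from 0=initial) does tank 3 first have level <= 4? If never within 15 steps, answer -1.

Step 1: flows [3->0,2->1,3->1,2->3] -> levels [1 7 7 5]
Step 2: flows [3->0,1=2,1->3,2->3] -> levels [2 6 6 6]
Step 3: flows [3->0,1=2,1=3,2=3] -> levels [3 6 6 5]
Step 4: flows [3->0,1=2,1->3,2->3] -> levels [4 5 5 6]
Step 5: flows [3->0,1=2,3->1,3->2] -> levels [5 6 6 3]
Tank 3 first reaches <=4 at step 5

Answer: 5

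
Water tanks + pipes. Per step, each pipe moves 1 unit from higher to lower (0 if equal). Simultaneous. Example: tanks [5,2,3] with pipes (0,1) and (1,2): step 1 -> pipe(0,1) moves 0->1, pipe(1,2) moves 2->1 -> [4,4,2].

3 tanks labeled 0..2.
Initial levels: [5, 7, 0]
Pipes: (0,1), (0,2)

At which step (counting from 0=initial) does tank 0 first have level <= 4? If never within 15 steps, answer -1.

Step 1: flows [1->0,0->2] -> levels [5 6 1]
Step 2: flows [1->0,0->2] -> levels [5 5 2]
Step 3: flows [0=1,0->2] -> levels [4 5 3]
Tank 0 first reaches <=4 at step 3

Answer: 3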